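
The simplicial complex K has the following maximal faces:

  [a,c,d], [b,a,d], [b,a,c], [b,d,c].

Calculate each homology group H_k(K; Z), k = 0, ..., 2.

H_0 = Z,  H_1 = 0,  H_2 = Z.

Take the total order a < b < c < d on the vertex set. Then K (dimension 2) consists of the simplices:

  0-simplices (4): a, b, c, d
  1-simplices (6): ab, ac, ad, bc, bd, cd
  2-simplices (4): abc, abd, acd, bcd

so the chain groups are C_0 ≅ Z^4, C_1 ≅ Z^6, C_2 ≅ Z^4.

Boundary ∂_1: C_1 → C_0 sends each edge [p,q] (with p < q) to q − p.
The resulting 4×6 matrix has rank 3, and its Smith normal form has invariant factors (1,1,1).

The boundary map ∂_2: C_2 → C_1 acts by ∂[p,q,r] = [q,r] − [p,r] + [p,q]. For instance
  ∂bcd = cd − bd + bc,
  ∂abd = bd − ad + ab.
This gives a 6×4 integer matrix of rank 3; reducing to Smith normal form yields diagonal entries (1,1,1).

Now H_k = ker ∂_k / im ∂_{k+1}, so:

  H_0: rank C_0 − rank ∂_1 = 4 − 3 = 1, and the invariant factors of ∂_1 are all 1, so H_0 ≅ Z.
  H_1: rank ker ∂_1 − rank ∂_2 = (6 − 3) − 3 = 0, and the invariant factors of ∂_2 are all 1, so H_1 ≅ 0.
  H_2: rank ker ∂_2 − rank ∂_3 = (4 − 3) − 0 = 1, and there is no ∂_3, so H_2 ≅ Z.

As a check, the Euler characteristic is 4 − 6 + 4 = 2, which agrees with 1 − 0 + 1 = 2.
(K is a triangulation of the 2-sphere S^2.)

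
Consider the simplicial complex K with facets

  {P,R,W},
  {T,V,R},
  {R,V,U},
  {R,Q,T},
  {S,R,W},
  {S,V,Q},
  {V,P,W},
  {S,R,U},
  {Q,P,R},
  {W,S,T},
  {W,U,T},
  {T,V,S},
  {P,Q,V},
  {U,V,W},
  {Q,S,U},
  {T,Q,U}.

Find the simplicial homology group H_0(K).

Fix the vertex order P < Q < R < S < T < U < V < W and write every simplex with vertices in increasing order. Then dim K = 2 and the simplices of K are:

  0-simplices (8): P, Q, R, S, T, U, V, W
  1-simplices (24): PQ, PR, PV, PW, QR, QS, QT, QU, QV, RS, RT, RU, RV, RW, ST, SU, SV, SW, TU, TV, TW, UV, UW, VW
  2-simplices (16): PQR, PQV, PRW, PVW, QRT, QSU, QSV, QTU, RSU, RSW, RTV, RUV, STV, STW, TUW, UVW

so the chain groups are C_0 ≅ Z^8, C_1 ≅ Z^24, C_2 ≅ Z^16.

The boundary map ∂_1: C_1 → C_0 maps an edge to its endpoints' difference, ∂[p,q] = q − p.
This gives a 8×24 integer matrix of rank 7; reducing to Smith normal form yields diagonal entries (1,1,1,1,1,1,1).

The boundary map ∂_2: C_2 → C_1 maps a triangle to the signed sum of its edges. For instance
  ∂STW = TW − SW + ST,
  ∂TUW = UW − TW + TU.
This gives a 24×16 integer matrix of rank 15; reducing to Smith normal form yields diagonal entries (1,1,1,1,1,1,1,1,1,1,1,1,1,1,1).

From H_k ≅ ker(∂_k) / im(∂_{k+1}) we obtain:

  H_0: rank C_0 − rank ∂_1 = 8 − 7 = 1, and the invariant factors of ∂_1 are all 1, so H_0 = Z.

(K is a triangulation of the torus T^2.)

H_0 = Z.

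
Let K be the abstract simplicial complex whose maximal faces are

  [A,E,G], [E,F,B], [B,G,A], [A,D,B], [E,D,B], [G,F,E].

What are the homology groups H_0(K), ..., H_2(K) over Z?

H_0 = Z,  H_1 = Z,  H_2 = 0.

We work with the vertex ordering A < B < D < E < F < G. The simplices of K, each written with vertices in increasing order, are:

  0-simplices (6): A, B, D, E, F, G
  1-simplices (12): AB, AD, AE, AG, BD, BE, BF, BG, DE, EF, EG, FG
  2-simplices (6): ABD, ABG, AEG, BDE, BEF, EFG

giving chain groups C_0 ≅ Z^6, C_1 ≅ Z^12, C_2 ≅ Z^6.

The boundary map ∂_1: C_1 → C_0 sends each edge [p,q] (with p < q) to q − p.
The 6×12 boundary matrix has rank 5 and Smith normal form diag(1,1,1,1,1).

∂_2: C_2 → C_1 acts by ∂[p,q,r] = [q,r] − [p,r] + [p,q]. For instance
  ∂AEG = EG − AG + AE,
  ∂ABD = BD − AD + AB.
This gives a 12×6 integer matrix of rank 6; reducing to Smith normal form yields diagonal entries (1,1,1,1,1,1).

From H_k ≅ ker(∂_k) / im(∂_{k+1}) we obtain:

  H_0: rank C_0 − rank ∂_1 = 6 − 5 = 1, and the invariant factors of ∂_1 are all 1, so H_0 ≅ Z.
  H_1: rank ker ∂_1 − rank ∂_2 = (12 − 5) − 6 = 1, and the invariant factors of ∂_2 are all 1, so H_1 ≅ Z.
  H_2: rank ker ∂_2 − rank ∂_3 = (6 − 6) − 0 = 0, and there is no ∂_3, so H_2 ≅ 0.

As a check, the Euler characteristic is 6 − 12 + 6 = 0, which agrees with 1 − 1 + 0 = 0.
(K is a triangulation of the cylinder S^1 x I.)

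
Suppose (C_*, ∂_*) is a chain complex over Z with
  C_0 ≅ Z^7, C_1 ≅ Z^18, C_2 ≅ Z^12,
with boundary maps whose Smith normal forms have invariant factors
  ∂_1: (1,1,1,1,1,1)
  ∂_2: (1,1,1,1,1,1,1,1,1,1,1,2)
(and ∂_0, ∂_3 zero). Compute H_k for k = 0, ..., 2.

H_0 ≅ Z,  H_1 ≅ Z_2,  H_2 = 0.

H_0: b_0 = 7 − 0 − 6 = 1; torsion from ∂_1 factors > 1: none. So H_0 ≅ Z.
H_1: b_1 = 18 − 6 − 12 = 0; torsion from ∂_2 factors > 1: [2]. So H_1 ≅ Z_2.
H_2: b_2 = 12 − 12 − 0 = 0; torsion from ∂_3 factors > 1: none. So H_2 ≅ 0.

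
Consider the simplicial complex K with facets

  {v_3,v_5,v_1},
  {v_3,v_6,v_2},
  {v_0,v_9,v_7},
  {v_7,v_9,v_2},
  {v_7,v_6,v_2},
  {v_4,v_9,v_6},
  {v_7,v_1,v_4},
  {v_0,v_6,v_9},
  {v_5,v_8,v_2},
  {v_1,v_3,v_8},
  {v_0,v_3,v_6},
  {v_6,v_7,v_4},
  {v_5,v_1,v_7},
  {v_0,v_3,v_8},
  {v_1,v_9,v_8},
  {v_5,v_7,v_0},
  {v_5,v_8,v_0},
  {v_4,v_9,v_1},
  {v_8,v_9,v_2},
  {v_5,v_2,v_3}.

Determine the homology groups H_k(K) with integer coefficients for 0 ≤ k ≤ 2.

H_0 ≅ Z,  H_1 ≅ Z × Z/2,  H_2 = 0.

Take the total order v_0 < v_1 < v_2 < v_3 < v_4 < v_5 < v_6 < v_7 < v_8 < v_9 on the vertex set. Then K (dimension 2) consists of the simplices:

  0-simplices (10): [v_0], [v_1], [v_2], [v_3], [v_4], [v_5], [v_6], [v_7], [v_8], [v_9]
  1-simplices (30): (30 of them)
  2-simplices (20): (20 of them)

Hence C_0 ≅ Z^10, C_1 ≅ Z^30, C_2 ≅ Z^20.

The boundary map ∂_1: C_1 → C_0 sends each edge [p,q] (with p < q) to q − p. For instance
  ∂[v_1,v_3] = [v_3] − [v_1].
As a 10×30 matrix over Z this has rank 9, with invariant factors (1,1,1,1,1,1,1,1,1).

Boundary ∂_2: C_2 → C_1 acts by ∂[p,q,r] = [q,r] − [p,r] + [p,q]. For instance
  ∂[v_1,v_3,v_8] = [v_3,v_8] − [v_1,v_8] + [v_1,v_3],
  ∂[v_1,v_4,v_7] = [v_4,v_7] − [v_1,v_7] + [v_1,v_4].
As a 30×20 matrix over Z this has rank 20, with invariant factors (1,1,1,1,1,1,1,1,1,1,1,1,1,1,1,1,1,1,1,2).

Computing H_k = (kernel of ∂_k) / (image of ∂_{k+1}):

  H_0: rank C_0 − rank ∂_1 = 10 − 9 = 1, and the invariant factors of ∂_1 are all 1, so H_0 = Z.
  H_1: rank ker ∂_1 − rank ∂_2 = (30 − 9) − 20 = 1, and ∂_2 has invariant factor 2 > 1, so H_1 = Z × Z/2.
  H_2: rank ker ∂_2 − rank ∂_3 = (20 − 20) − 0 = 0, and there is no ∂_3, so H_2 = 0.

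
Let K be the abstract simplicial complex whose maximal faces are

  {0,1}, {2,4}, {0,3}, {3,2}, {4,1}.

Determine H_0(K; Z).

We work with the vertex ordering 0 < 1 < 2 < 3 < 4. The simplices of K, each written with vertices in increasing order, are:

  0-simplices (5): [0], [1], [2], [3], [4]
  1-simplices (5): [0,1], [0,3], [1,4], [2,3], [2,4]

so the chain groups are C_0 ≅ Z^5, C_1 ≅ Z^5.

∂_1: C_1 → C_0 sends each edge [p,q] (with p < q) to q − p. For instance
  ∂[0,1] = [1] − [0].
The resulting 5×5 matrix has rank 4, and its Smith normal form has invariant factors (1,1,1,1).

Computing H_k = (kernel of ∂_k) / (image of ∂_{k+1}):

  H_0: rank C_0 − rank ∂_1 = 5 − 4 = 1, and the invariant factors of ∂_1 are all 1, so H_0 ≅ Z.

H_0 ≅ Z.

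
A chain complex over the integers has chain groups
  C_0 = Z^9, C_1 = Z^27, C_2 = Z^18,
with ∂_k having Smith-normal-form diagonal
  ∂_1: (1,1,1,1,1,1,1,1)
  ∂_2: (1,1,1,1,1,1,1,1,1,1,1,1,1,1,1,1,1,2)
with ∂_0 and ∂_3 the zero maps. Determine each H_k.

H_0 = Z,  H_1 = Z ⊕ Z/2,  H_2 = 0.

H_0: b_0 = 9 − 0 − 8 = 1; torsion from ∂_1 factors > 1: none. So H_0 = Z.
H_1: b_1 = 27 − 8 − 18 = 1; torsion from ∂_2 factors > 1: [2]. So H_1 = Z ⊕ Z/2.
H_2: b_2 = 18 − 18 − 0 = 0; torsion from ∂_3 factors > 1: none. So H_2 = 0.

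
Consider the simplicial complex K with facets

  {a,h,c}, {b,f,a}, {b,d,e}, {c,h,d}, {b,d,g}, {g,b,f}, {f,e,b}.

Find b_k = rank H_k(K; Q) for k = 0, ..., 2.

b_0 = 1, b_1 = 1, b_2 = 0.

Order the vertices as a < b < c < d < e < f < g < h. Listing each simplex with vertices in this order, K has dimension 2 with simplices:

  0-simplices (8): a, b, c, d, e, f, g, h
  1-simplices (15): ab, ac, af, ah, bd, be, bf, bg, cd, ch, de, dg, dh, ef, fg
  2-simplices (7): abf, ach, bde, bdg, bef, bfg, cdh

Hence C_0 ≅ Z^8, C_1 ≅ Z^15, C_2 ≅ Z^7.

Boundary ∂_1: C_1 → C_0 is given by ∂[p,q] = [q] − [p].
The 8×15 boundary matrix has rank 7 and Smith normal form diag(1,1,1,1,1,1,1).

The boundary map ∂_2: C_2 → C_1 maps a triangle to the signed sum of its edges. For instance
  ∂cdh = dh − ch + cd,
  ∂bfg = fg − bg + bf.
The resulting 15×7 matrix has rank 7, and its Smith normal form has invariant factors (1,1,1,1,1,1,1).

Now H_k = ker ∂_k / im ∂_{k+1}, so:

  H_0: rank C_0 − rank ∂_1 = 8 − 7 = 1, and the invariant factors of ∂_1 are all 1, so H_0 = Z.
  H_1: rank ker ∂_1 − rank ∂_2 = (15 − 7) − 7 = 1, and the invariant factors of ∂_2 are all 1, so H_1 = Z.
  H_2: rank ker ∂_2 − rank ∂_3 = (7 − 7) − 0 = 0, and there is no ∂_3, so H_2 = 0.

As a check, the Euler characteristic is 8 − 15 + 7 = 0, which agrees with 1 − 1 + 0 = 0.

Hence the Betti numbers are b_0 = 1, b_1 = 1, b_2 = 0.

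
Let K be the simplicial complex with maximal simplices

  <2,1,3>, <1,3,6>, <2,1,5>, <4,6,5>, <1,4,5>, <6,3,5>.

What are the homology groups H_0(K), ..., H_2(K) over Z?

We work with the vertex ordering 1 < 2 < 3 < 4 < 5 < 6. The simplices of K, each written with vertices in increasing order, are:

  0-simplices (6): [1], [2], [3], [4], [5], [6]
  1-simplices (12): [1,2], [1,3], [1,4], [1,5], [1,6], [2,3], [2,5], [3,5], [3,6], [4,5], [4,6], [5,6]
  2-simplices (6): [1,2,3], [1,2,5], [1,3,6], [1,4,5], [3,5,6], [4,5,6]

so the chain groups are C_0 ≅ Z^6, C_1 ≅ Z^12, C_2 ≅ Z^6.

∂_1: C_1 → C_0 sends each edge [p,q] (with p < q) to q − p. For instance
  ∂[3,6] = [6] − [3].
As a 6×12 matrix over Z this has rank 5, with invariant factors (1,1,1,1,1).

The boundary map ∂_2: C_2 → C_1 sends each 2-simplex [p,q,r] to [q,r] − [p,r] + [p,q]. For instance
  ∂[1,3,6] = [3,6] − [1,6] + [1,3],
  ∂[1,4,5] = [4,5] − [1,5] + [1,4].
As a 12×6 matrix over Z this has rank 6, with invariant factors (1,1,1,1,1,1).

From H_k ≅ ker(∂_k) / im(∂_{k+1}) we obtain:

  H_0: rank C_0 − rank ∂_1 = 6 − 5 = 1, and the invariant factors of ∂_1 are all 1, so H_0 ≅ Z.
  H_1: rank ker ∂_1 − rank ∂_2 = (12 − 5) − 6 = 1, and the invariant factors of ∂_2 are all 1, so H_1 ≅ Z.
  H_2: rank ker ∂_2 − rank ∂_3 = (6 − 6) − 0 = 0, and there is no ∂_3, so H_2 ≅ 0.

As a check, the Euler characteristic is 6 − 12 + 6 = 0, which agrees with 1 − 1 + 0 = 0.

H_0 ≅ Z,  H_1 ≅ Z,  H_2 = 0.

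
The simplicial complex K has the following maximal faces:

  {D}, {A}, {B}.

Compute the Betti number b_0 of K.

b_0 = 3.

Order the vertices as A < B < D. Listing each simplex with vertices in this order, K has dimension 0 with simplices:

  0-simplices (3): A, B, D

Hence C_0 ≅ Z^3.

Reading off H_k = ker ∂_k / im ∂_{k+1}:

  H_0: rank C_0 − rank ∂_1 = 3 − 0 = 3, and there is no ∂_1, so H_0 ≅ Z^3.

(K is a triangulation of a set of 3 points.)

Hence the Betti numbers are b_0 = 3.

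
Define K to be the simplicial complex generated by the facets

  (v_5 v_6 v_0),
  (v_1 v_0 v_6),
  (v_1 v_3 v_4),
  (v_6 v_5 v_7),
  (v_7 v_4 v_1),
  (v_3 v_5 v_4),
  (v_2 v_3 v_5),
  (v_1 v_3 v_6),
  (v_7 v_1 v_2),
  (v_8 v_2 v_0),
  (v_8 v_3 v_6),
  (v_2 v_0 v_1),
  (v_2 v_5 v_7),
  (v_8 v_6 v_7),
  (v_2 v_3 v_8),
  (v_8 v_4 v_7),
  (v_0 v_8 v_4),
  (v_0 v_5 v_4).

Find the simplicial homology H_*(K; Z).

H_0 = Z,  H_1 = Z^2,  H_2 = Z.

We work with the vertex ordering v_0 < v_1 < v_2 < v_3 < v_4 < v_5 < v_6 < v_7 < v_8. The simplices of K, each written with vertices in increasing order, are:

  0-simplices (9): [v_0], [v_1], [v_2], [v_3], [v_4], [v_5], [v_6], [v_7], [v_8]
  1-simplices (27): (27 of them)
  2-simplices (18): (18 of them)

so the chain groups are C_0 ≅ Z^9, C_1 ≅ Z^27, C_2 ≅ Z^18.

Boundary ∂_1: C_1 → C_0 sends each edge [p,q] (with p < q) to q − p. For instance
  ∂[v_3,v_4] = [v_4] − [v_3].
This gives a 9×27 integer matrix of rank 8; reducing to Smith normal form yields diagonal entries (1,1,1,1,1,1,1,1).

∂_2: C_2 → C_1 acts by ∂[p,q,r] = [q,r] − [p,r] + [p,q]. For instance
  ∂[v_0,v_1,v_6] = [v_1,v_6] − [v_0,v_6] + [v_0,v_1],
  ∂[v_1,v_3,v_6] = [v_3,v_6] − [v_1,v_6] + [v_1,v_3].
The 27×18 boundary matrix has rank 17 and Smith normal form diag(1,1,1,1,1,1,1,1,1,1,1,1,1,1,1,1,1).

Reading off H_k = ker ∂_k / im ∂_{k+1}:

  H_0: rank C_0 − rank ∂_1 = 9 − 8 = 1, and the invariant factors of ∂_1 are all 1, so H_0 ≅ Z.
  H_1: rank ker ∂_1 − rank ∂_2 = (27 − 8) − 17 = 2, and the invariant factors of ∂_2 are all 1, so H_1 ≅ Z^2.
  H_2: rank ker ∂_2 − rank ∂_3 = (18 − 17) − 0 = 1, and there is no ∂_3, so H_2 ≅ Z.

As a check, the Euler characteristic is 9 − 27 + 18 = 0, which agrees with 1 − 2 + 1 = 0.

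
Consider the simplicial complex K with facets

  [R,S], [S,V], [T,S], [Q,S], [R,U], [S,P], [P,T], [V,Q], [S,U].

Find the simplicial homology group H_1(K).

Fix the vertex order P < Q < R < S < T < U < V and write every simplex with vertices in increasing order. Then dim K = 1 and the simplices of K are:

  0-simplices (7): P, Q, R, S, T, U, V
  1-simplices (9): PS, PT, QS, QV, RS, RU, ST, SU, SV

giving chain groups C_0 ≅ Z^7, C_1 ≅ Z^9.

The boundary map ∂_1: C_1 → C_0 maps an edge to its endpoints' difference, ∂[p,q] = q − p. For instance
  ∂RS = S − R.
As a 7×9 matrix over Z this has rank 6, with invariant factors (1,1,1,1,1,1).

Computing H_k = (kernel of ∂_k) / (image of ∂_{k+1}):

  H_1: rank ker ∂_1 − rank ∂_2 = (9 − 6) − 0 = 3, and there is no ∂_2, so H_1 ≅ Z^3.

(K is a triangulation of a wedge of 3 circles.)

H_1 ≅ Z^3.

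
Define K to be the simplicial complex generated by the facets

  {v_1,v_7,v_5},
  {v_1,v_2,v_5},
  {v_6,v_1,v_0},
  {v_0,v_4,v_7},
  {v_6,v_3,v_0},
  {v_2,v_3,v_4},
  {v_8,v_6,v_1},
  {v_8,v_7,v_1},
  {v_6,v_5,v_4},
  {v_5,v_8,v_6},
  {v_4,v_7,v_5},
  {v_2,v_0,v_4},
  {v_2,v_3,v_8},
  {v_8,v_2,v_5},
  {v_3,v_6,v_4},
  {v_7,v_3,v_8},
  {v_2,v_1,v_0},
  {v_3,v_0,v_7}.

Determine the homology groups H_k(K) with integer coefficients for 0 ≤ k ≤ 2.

H_0 = Z,  H_1 = Z ⊕ Z/2,  H_2 = 0.

We work with the vertex ordering v_0 < v_1 < v_2 < v_3 < v_4 < v_5 < v_6 < v_7 < v_8. The simplices of K, each written with vertices in increasing order, are:

  0-simplices (9): [v_0], [v_1], [v_2], [v_3], [v_4], [v_5], [v_6], [v_7], [v_8]
  1-simplices (27): (27 of them)
  2-simplices (18): (18 of them)

Hence C_0 ≅ Z^9, C_1 ≅ Z^27, C_2 ≅ Z^18.

∂_1: C_1 → C_0 sends each edge [p,q] (with p < q) to q − p. For instance
  ∂[v_3,v_4] = [v_4] − [v_3].
This gives a 9×27 integer matrix of rank 8; reducing to Smith normal form yields diagonal entries (1,1,1,1,1,1,1,1).

The boundary map ∂_2: C_2 → C_1 sends each 2-simplex [p,q,r] to [q,r] − [p,r] + [p,q]. For instance
  ∂[v_0,v_2,v_4] = [v_2,v_4] − [v_0,v_4] + [v_0,v_2],
  ∂[v_2,v_3,v_8] = [v_3,v_8] − [v_2,v_8] + [v_2,v_3].
The 27×18 boundary matrix has rank 18 and Smith normal form diag(1,1,1,1,1,1,1,1,1,1,1,1,1,1,1,1,1,2).

Reading off H_k = ker ∂_k / im ∂_{k+1}:

  H_0: rank C_0 − rank ∂_1 = 9 − 8 = 1, and the invariant factors of ∂_1 are all 1, so H_0 ≅ Z.
  H_1: rank ker ∂_1 − rank ∂_2 = (27 − 8) − 18 = 1, and ∂_2 has invariant factor 2 > 1, so H_1 ≅ Z ⊕ Z/2.
  H_2: rank ker ∂_2 − rank ∂_3 = (18 − 18) − 0 = 0, and there is no ∂_3, so H_2 ≅ 0.

As a check, the Euler characteristic is 9 − 27 + 18 = 0, which agrees with 1 − 1 + 0 = 0.
(K is a triangulation of the Klein bottle.)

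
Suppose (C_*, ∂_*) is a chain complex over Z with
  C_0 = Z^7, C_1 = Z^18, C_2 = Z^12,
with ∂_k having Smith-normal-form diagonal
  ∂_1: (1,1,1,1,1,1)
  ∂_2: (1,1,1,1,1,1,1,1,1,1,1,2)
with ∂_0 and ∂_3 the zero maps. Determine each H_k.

H_0 = Z,  H_1 = Z/2Z,  H_2 = 0.

H_0: b_0 = 7 − 0 − 6 = 1; torsion from ∂_1 factors > 1: none. So H_0 = Z.
H_1: b_1 = 18 − 6 − 12 = 0; torsion from ∂_2 factors > 1: [2]. So H_1 = Z/2Z.
H_2: b_2 = 12 − 12 − 0 = 0; torsion from ∂_3 factors > 1: none. So H_2 = 0.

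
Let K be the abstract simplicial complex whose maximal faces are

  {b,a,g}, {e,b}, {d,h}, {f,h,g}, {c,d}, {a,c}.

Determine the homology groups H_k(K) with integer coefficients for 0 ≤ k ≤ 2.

We work with the vertex ordering a < b < c < d < e < f < g < h. The simplices of K, each written with vertices in increasing order, are:

  0-simplices (8): a, b, c, d, e, f, g, h
  1-simplices (10): ab, ac, ag, be, bg, cd, dh, fg, fh, gh
  2-simplices (2): abg, fgh

Hence C_0 ≅ Z^8, C_1 ≅ Z^10, C_2 ≅ Z^2.

Boundary ∂_1: C_1 → C_0 sends each edge [p,q] (with p < q) to q − p. For instance
  ∂ac = c − a.
The 8×10 boundary matrix has rank 7 and Smith normal form diag(1,1,1,1,1,1,1).

The boundary map ∂_2: C_2 → C_1 maps a triangle to the signed sum of its edges. For instance
  ∂fgh = gh − fh + fg,
  ∂abg = bg − ag + ab.
The 10×2 boundary matrix has rank 2 and Smith normal form diag(1,1).

Computing H_k = (kernel of ∂_k) / (image of ∂_{k+1}):

  H_0: rank C_0 − rank ∂_1 = 8 − 7 = 1, and the invariant factors of ∂_1 are all 1, so H_0 ≅ Z.
  H_1: rank ker ∂_1 − rank ∂_2 = (10 − 7) − 2 = 1, and the invariant factors of ∂_2 are all 1, so H_1 ≅ Z.
  H_2: rank ker ∂_2 − rank ∂_3 = (2 − 2) − 0 = 0, and there is no ∂_3, so H_2 ≅ 0.

As a check, the Euler characteristic is 8 − 10 + 2 = 0, which agrees with 1 − 1 + 0 = 0.

H_0 = Z,  H_1 = Z,  H_2 = 0.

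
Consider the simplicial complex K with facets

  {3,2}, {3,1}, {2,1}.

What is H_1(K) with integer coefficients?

H_1 = Z.

Order the vertices as 1 < 2 < 3. Listing each simplex with vertices in this order, K has dimension 1 with simplices:

  0-simplices (3): [1], [2], [3]
  1-simplices (3): [1,2], [1,3], [2,3]

Hence C_0 ≅ Z^3, C_1 ≅ Z^3.

∂_1: C_1 → C_0 sends each edge [p,q] (with p < q) to q − p.
As a 3×3 matrix over Z this has rank 2, with invariant factors (1,1).

Computing H_k = (kernel of ∂_k) / (image of ∂_{k+1}):

  H_1: rank ker ∂_1 − rank ∂_2 = (3 − 2) − 0 = 1, and there is no ∂_2, so H_1 = Z.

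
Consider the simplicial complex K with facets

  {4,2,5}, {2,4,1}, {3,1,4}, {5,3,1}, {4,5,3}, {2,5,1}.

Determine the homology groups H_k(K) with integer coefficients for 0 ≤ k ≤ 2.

H_0 ≅ Z,  H_1 = 0,  H_2 ≅ Z.

We work with the vertex ordering 1 < 2 < 3 < 4 < 5. The simplices of K, each written with vertices in increasing order, are:

  0-simplices (5): [1], [2], [3], [4], [5]
  1-simplices (9): [1,2], [1,3], [1,4], [1,5], [2,4], [2,5], [3,4], [3,5], [4,5]
  2-simplices (6): [1,2,4], [1,2,5], [1,3,4], [1,3,5], [2,4,5], [3,4,5]

giving chain groups C_0 ≅ Z^5, C_1 ≅ Z^9, C_2 ≅ Z^6.

The boundary map ∂_1: C_1 → C_0 maps an edge to its endpoints' difference, ∂[p,q] = q − p. For instance
  ∂[1,5] = [5] − [1].
The resulting 5×9 matrix has rank 4, and its Smith normal form has invariant factors (1,1,1,1).

∂_2: C_2 → C_1 acts by ∂[p,q,r] = [q,r] − [p,r] + [p,q]. For instance
  ∂[1,3,4] = [3,4] − [1,4] + [1,3],
  ∂[1,3,5] = [3,5] − [1,5] + [1,3].
The resulting 9×6 matrix has rank 5, and its Smith normal form has invariant factors (1,1,1,1,1).

From H_k ≅ ker(∂_k) / im(∂_{k+1}) we obtain:

  H_0: rank C_0 − rank ∂_1 = 5 − 4 = 1, and the invariant factors of ∂_1 are all 1, so H_0 = Z.
  H_1: rank ker ∂_1 − rank ∂_2 = (9 − 4) − 5 = 0, and the invariant factors of ∂_2 are all 1, so H_1 = 0.
  H_2: rank ker ∂_2 − rank ∂_3 = (6 − 5) − 0 = 1, and there is no ∂_3, so H_2 = Z.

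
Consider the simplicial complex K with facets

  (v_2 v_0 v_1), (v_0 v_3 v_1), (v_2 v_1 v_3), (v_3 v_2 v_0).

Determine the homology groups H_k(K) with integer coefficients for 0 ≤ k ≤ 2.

K has 4 vertices, 6 edges, 4 triangles.
rank ∂_0 = 0, rank ∂_1 = 3 ⇒ b_0 = 4 − 0 − 3 = 1; all invariant factors of ∂_1 are 1 so no torsion. So H_0 ≅ Z.
rank ∂_1 = 3, rank ∂_2 = 3 ⇒ b_1 = 6 − 3 − 3 = 0; all invariant factors of ∂_2 are 1 so no torsion. So H_1 ≅ 0.
rank ∂_2 = 3, rank ∂_3 = 0 ⇒ b_2 = 4 − 3 − 0 = 1. So H_2 ≅ Z.

H_0 = Z,  H_1 = 0,  H_2 = Z.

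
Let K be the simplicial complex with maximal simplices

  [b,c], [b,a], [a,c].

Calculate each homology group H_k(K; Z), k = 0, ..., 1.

Fix the vertex order a < b < c and write every simplex with vertices in increasing order. Then dim K = 1 and the simplices of K are:

  0-simplices (3): a, b, c
  1-simplices (3): ab, ac, bc

giving chain groups C_0 ≅ Z^3, C_1 ≅ Z^3.

∂_1: C_1 → C_0 sends each edge [p,q] (with p < q) to q − p. For instance
  ∂ac = c − a.
The 3×3 boundary matrix has rank 2 and Smith normal form diag(1,1).

From H_k ≅ ker(∂_k) / im(∂_{k+1}) we obtain:

  H_0: rank C_0 − rank ∂_1 = 3 − 2 = 1, and the invariant factors of ∂_1 are all 1, so H_0 ≅ Z.
  H_1: rank ker ∂_1 − rank ∂_2 = (3 − 2) − 0 = 1, and there is no ∂_2, so H_1 ≅ Z.

(K is a triangulation of the circle S^1.)

H_0 = Z,  H_1 = Z.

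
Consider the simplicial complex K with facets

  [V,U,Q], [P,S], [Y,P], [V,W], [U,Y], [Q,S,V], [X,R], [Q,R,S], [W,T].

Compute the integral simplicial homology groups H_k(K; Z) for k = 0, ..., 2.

K has 10 vertices, 13 edges, 3 triangles.
rank ∂_0 = 0, rank ∂_1 = 9 ⇒ b_0 = 10 − 0 − 9 = 1; all invariant factors of ∂_1 are 1 so no torsion. So H_0 ≅ Z.
rank ∂_1 = 9, rank ∂_2 = 3 ⇒ b_1 = 13 − 9 − 3 = 1; all invariant factors of ∂_2 are 1 so no torsion. So H_1 ≅ Z.
rank ∂_2 = 3, rank ∂_3 = 0 ⇒ b_2 = 3 − 3 − 0 = 0. So H_2 ≅ 0.

H_0 ≅ Z,  H_1 ≅ Z,  H_2 = 0.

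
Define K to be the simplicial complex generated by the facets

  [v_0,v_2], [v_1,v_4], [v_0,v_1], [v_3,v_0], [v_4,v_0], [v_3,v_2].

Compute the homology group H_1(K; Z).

H_1 ≅ Z^2.

K has 5 vertices, 6 edges.
rank ∂_1 = 4, rank ∂_2 = 0 ⇒ b_1 = 6 − 4 − 0 = 2. So H_1 = Z^2.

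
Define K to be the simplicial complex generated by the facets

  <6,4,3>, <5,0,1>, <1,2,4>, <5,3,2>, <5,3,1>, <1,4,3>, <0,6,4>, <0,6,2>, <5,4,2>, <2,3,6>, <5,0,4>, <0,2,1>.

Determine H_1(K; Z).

We work with the vertex ordering 0 < 1 < 2 < 3 < 4 < 5 < 6. The simplices of K, each written with vertices in increasing order, are:

  0-simplices (7): [0], [1], [2], [3], [4], [5], [6]
  1-simplices (18): [0,1], [0,2], [0,4], [0,5], [0,6], [1,2], [1,3], [1,4], [1,5], [2,3], [2,4], [2,5], [2,6], [3,4], [3,5], [3,6], [4,5], [4,6]
  2-simplices (12): [0,1,2], [0,1,5], [0,2,6], [0,4,5], [0,4,6], [1,2,4], [1,3,4], [1,3,5], [2,3,5], [2,3,6], [2,4,5], [3,4,6]

so the chain groups are C_0 ≅ Z^7, C_1 ≅ Z^18, C_2 ≅ Z^12.

The boundary map ∂_1: C_1 → C_0 maps an edge to its endpoints' difference, ∂[p,q] = q − p.
As a 7×18 matrix over Z this has rank 6, with invariant factors (1,1,1,1,1,1).

∂_2: C_2 → C_1 sends each 2-simplex [p,q,r] to [q,r] − [p,r] + [p,q]. For instance
  ∂[0,4,6] = [4,6] − [0,6] + [0,4],
  ∂[2,4,5] = [4,5] − [2,5] + [2,4].
The 18×12 boundary matrix has rank 12 and Smith normal form diag(1,1,1,1,1,1,1,1,1,1,1,2).

Reading off H_k = ker ∂_k / im ∂_{k+1}:

  H_1: rank ker ∂_1 − rank ∂_2 = (18 − 6) − 12 = 0, and ∂_2 has invariant factor 2 > 1, so H_1 ≅ Z_2.

(K is a triangulation of the real projective plane RP^2.)

H_1 ≅ Z_2.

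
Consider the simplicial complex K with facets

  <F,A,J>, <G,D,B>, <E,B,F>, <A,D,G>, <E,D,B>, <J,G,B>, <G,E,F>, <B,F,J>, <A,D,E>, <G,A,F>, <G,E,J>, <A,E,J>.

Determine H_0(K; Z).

H_0 ≅ Z.

Order the vertices as A < B < D < E < F < G < J. Listing each simplex with vertices in this order, K has dimension 2 with simplices:

  0-simplices (7): A, B, D, E, F, G, J
  1-simplices (18): AD, AE, AF, AG, AJ, BD, BE, BF, BG, BJ, DE, DG, EF, EG, EJ, FG, FJ, GJ
  2-simplices (12): ADE, ADG, AEJ, AFG, AFJ, BDE, BDG, BEF, BFJ, BGJ, EFG, EGJ

giving chain groups C_0 ≅ Z^7, C_1 ≅ Z^18, C_2 ≅ Z^12.

∂_1: C_1 → C_0 maps an edge to its endpoints' difference, ∂[p,q] = q − p.
As a 7×18 matrix over Z this has rank 6, with invariant factors (1,1,1,1,1,1).

∂_2: C_2 → C_1 acts by ∂[p,q,r] = [q,r] − [p,r] + [p,q]. For instance
  ∂BFJ = FJ − BJ + BF,
  ∂AEJ = EJ − AJ + AE.
The 18×12 boundary matrix has rank 12 and Smith normal form diag(1,1,1,1,1,1,1,1,1,1,1,2).

Now H_k = ker ∂_k / im ∂_{k+1}, so:

  H_0: rank C_0 − rank ∂_1 = 7 − 6 = 1, and the invariant factors of ∂_1 are all 1, so H_0 = Z.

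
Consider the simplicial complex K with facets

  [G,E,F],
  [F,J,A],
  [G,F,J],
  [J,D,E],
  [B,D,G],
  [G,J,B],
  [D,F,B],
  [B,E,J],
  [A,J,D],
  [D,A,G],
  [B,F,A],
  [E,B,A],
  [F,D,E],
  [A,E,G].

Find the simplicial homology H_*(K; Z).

Fix the vertex order A < B < D < E < F < G < J and write every simplex with vertices in increasing order. Then dim K = 2 and the simplices of K are:

  0-simplices (7): A, B, D, E, F, G, J
  1-simplices (21): AB, AD, AE, AF, AG, AJ, BD, BE, BF, BG, BJ, DE, DF, DG, DJ, EF, EG, EJ, FG, FJ, GJ
  2-simplices (14): ABE, ABF, ADG, ADJ, AEG, AFJ, BDF, BDG, BEJ, BGJ, DEF, DEJ, EFG, FGJ

Hence C_0 ≅ Z^7, C_1 ≅ Z^21, C_2 ≅ Z^14.

Boundary ∂_1: C_1 → C_0 maps an edge to its endpoints' difference, ∂[p,q] = q − p.
The resulting 7×21 matrix has rank 6, and its Smith normal form has invariant factors (1,1,1,1,1,1).

∂_2: C_2 → C_1 sends each 2-simplex [p,q,r] to [q,r] − [p,r] + [p,q]. For instance
  ∂AFJ = FJ − AJ + AF,
  ∂BDG = DG − BG + BD.
The resulting 21×14 matrix has rank 13, and its Smith normal form has invariant factors (1,1,1,1,1,1,1,1,1,1,1,1,1).

Reading off H_k = ker ∂_k / im ∂_{k+1}:

  H_0: rank C_0 − rank ∂_1 = 7 − 6 = 1, and the invariant factors of ∂_1 are all 1, so H_0 = Z.
  H_1: rank ker ∂_1 − rank ∂_2 = (21 − 6) − 13 = 2, and the invariant factors of ∂_2 are all 1, so H_1 = Z^2.
  H_2: rank ker ∂_2 − rank ∂_3 = (14 − 13) − 0 = 1, and there is no ∂_3, so H_2 = Z.

As a check, the Euler characteristic is 7 − 21 + 14 = 0, which agrees with 1 − 2 + 1 = 0.

H_0 = Z,  H_1 = Z^2,  H_2 = Z.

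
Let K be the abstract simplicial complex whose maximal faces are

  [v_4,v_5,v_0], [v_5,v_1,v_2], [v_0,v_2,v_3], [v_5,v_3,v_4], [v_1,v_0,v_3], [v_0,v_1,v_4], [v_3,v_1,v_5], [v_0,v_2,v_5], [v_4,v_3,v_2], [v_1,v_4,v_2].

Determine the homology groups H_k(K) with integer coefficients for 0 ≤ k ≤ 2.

H_0 = Z,  H_1 = Z/2,  H_2 = 0.

K has 6 vertices, 15 edges, 10 triangles.
rank ∂_0 = 0, rank ∂_1 = 5 ⇒ b_0 = 6 − 0 − 5 = 1; all invariant factors of ∂_1 are 1 so no torsion. So H_0 ≅ Z.
rank ∂_1 = 5, rank ∂_2 = 10 ⇒ b_1 = 15 − 5 − 10 = 0; ∂_2 has invariant factor(s) [2] giving torsion. So H_1 ≅ Z/2.
rank ∂_2 = 10, rank ∂_3 = 0 ⇒ b_2 = 10 − 10 − 0 = 0. So H_2 ≅ 0.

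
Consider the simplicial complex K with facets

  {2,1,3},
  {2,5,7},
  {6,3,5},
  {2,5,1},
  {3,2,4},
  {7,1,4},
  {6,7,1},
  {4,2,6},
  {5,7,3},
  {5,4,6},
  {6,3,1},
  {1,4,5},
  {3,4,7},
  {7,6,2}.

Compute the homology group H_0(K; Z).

H_0 = Z.

Order the vertices as 1 < 2 < 3 < 4 < 5 < 6 < 7. Listing each simplex with vertices in this order, K has dimension 2 with simplices:

  0-simplices (7): [1], [2], [3], [4], [5], [6], [7]
  1-simplices (21): [1,2], [1,3], [1,4], [1,5], [1,6], [1,7], [2,3], [2,4], [2,5], [2,6], [2,7], [3,4], [3,5], [3,6], [3,7], [4,5], [4,6], [4,7], [5,6], [5,7], [6,7]
  2-simplices (14): [1,2,3], [1,2,5], [1,3,6], [1,4,5], [1,4,7], [1,6,7], [2,3,4], [2,4,6], [2,5,7], [2,6,7], [3,4,7], [3,5,6], [3,5,7], [4,5,6]

so the chain groups are C_0 ≅ Z^7, C_1 ≅ Z^21, C_2 ≅ Z^14.

The boundary map ∂_1: C_1 → C_0 is given by ∂[p,q] = [q] − [p].
The resulting 7×21 matrix has rank 6, and its Smith normal form has invariant factors (1,1,1,1,1,1).

Boundary ∂_2: C_2 → C_1 sends each 2-simplex [p,q,r] to [q,r] − [p,r] + [p,q]. For instance
  ∂[1,4,5] = [4,5] − [1,5] + [1,4],
  ∂[2,4,6] = [4,6] − [2,6] + [2,4].
The 21×14 boundary matrix has rank 13 and Smith normal form diag(1,1,1,1,1,1,1,1,1,1,1,1,1).

Reading off H_k = ker ∂_k / im ∂_{k+1}:

  H_0: rank C_0 − rank ∂_1 = 7 − 6 = 1, and the invariant factors of ∂_1 are all 1, so H_0 ≅ Z.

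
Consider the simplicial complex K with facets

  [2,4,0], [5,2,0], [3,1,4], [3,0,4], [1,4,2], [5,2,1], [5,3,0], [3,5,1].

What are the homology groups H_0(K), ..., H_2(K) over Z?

Order the vertices as 0 < 1 < 2 < 3 < 4 < 5. Listing each simplex with vertices in this order, K has dimension 2 with simplices:

  0-simplices (6): [0], [1], [2], [3], [4], [5]
  1-simplices (12): [0,2], [0,3], [0,4], [0,5], [1,2], [1,3], [1,4], [1,5], [2,4], [2,5], [3,4], [3,5]
  2-simplices (8): [0,2,4], [0,2,5], [0,3,4], [0,3,5], [1,2,4], [1,2,5], [1,3,4], [1,3,5]

Hence C_0 ≅ Z^6, C_1 ≅ Z^12, C_2 ≅ Z^8.

The boundary map ∂_1: C_1 → C_0 maps an edge to its endpoints' difference, ∂[p,q] = q − p. For instance
  ∂[0,5] = [5] − [0].
As a 6×12 matrix over Z this has rank 5, with invariant factors (1,1,1,1,1).

The boundary map ∂_2: C_2 → C_1 sends each 2-simplex [p,q,r] to [q,r] − [p,r] + [p,q]. For instance
  ∂[0,3,4] = [3,4] − [0,4] + [0,3],
  ∂[1,3,4] = [3,4] − [1,4] + [1,3].
The 12×8 boundary matrix has rank 7 and Smith normal form diag(1,1,1,1,1,1,1).

Reading off H_k = ker ∂_k / im ∂_{k+1}:

  H_0: rank C_0 − rank ∂_1 = 6 − 5 = 1, and the invariant factors of ∂_1 are all 1, so H_0 = Z.
  H_1: rank ker ∂_1 − rank ∂_2 = (12 − 5) − 7 = 0, and the invariant factors of ∂_2 are all 1, so H_1 = 0.
  H_2: rank ker ∂_2 − rank ∂_3 = (8 − 7) − 0 = 1, and there is no ∂_3, so H_2 = Z.

H_0 ≅ Z,  H_1 = 0,  H_2 ≅ Z.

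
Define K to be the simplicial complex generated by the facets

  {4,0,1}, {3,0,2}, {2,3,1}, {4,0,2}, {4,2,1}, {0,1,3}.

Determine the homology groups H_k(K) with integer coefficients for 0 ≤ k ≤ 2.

We work with the vertex ordering 0 < 1 < 2 < 3 < 4. The simplices of K, each written with vertices in increasing order, are:

  0-simplices (5): [0], [1], [2], [3], [4]
  1-simplices (9): [0,1], [0,2], [0,3], [0,4], [1,2], [1,3], [1,4], [2,3], [2,4]
  2-simplices (6): [0,1,3], [0,1,4], [0,2,3], [0,2,4], [1,2,3], [1,2,4]

giving chain groups C_0 ≅ Z^5, C_1 ≅ Z^9, C_2 ≅ Z^6.

Boundary ∂_1: C_1 → C_0 is given by ∂[p,q] = [q] − [p].
This gives a 5×9 integer matrix of rank 4; reducing to Smith normal form yields diagonal entries (1,1,1,1).

Boundary ∂_2: C_2 → C_1 sends each 2-simplex [p,q,r] to [q,r] − [p,r] + [p,q]. For instance
  ∂[1,2,4] = [2,4] − [1,4] + [1,2],
  ∂[0,1,4] = [1,4] − [0,4] + [0,1].
The 9×6 boundary matrix has rank 5 and Smith normal form diag(1,1,1,1,1).

Computing H_k = (kernel of ∂_k) / (image of ∂_{k+1}):

  H_0: rank C_0 − rank ∂_1 = 5 − 4 = 1, and the invariant factors of ∂_1 are all 1, so H_0 = Z.
  H_1: rank ker ∂_1 − rank ∂_2 = (9 − 4) − 5 = 0, and the invariant factors of ∂_2 are all 1, so H_1 = 0.
  H_2: rank ker ∂_2 − rank ∂_3 = (6 − 5) − 0 = 1, and there is no ∂_3, so H_2 = Z.

H_0 ≅ Z,  H_1 = 0,  H_2 ≅ Z.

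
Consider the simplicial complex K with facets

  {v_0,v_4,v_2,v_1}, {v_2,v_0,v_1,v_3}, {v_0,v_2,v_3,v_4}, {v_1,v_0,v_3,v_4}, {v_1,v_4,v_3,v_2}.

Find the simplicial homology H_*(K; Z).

H_0 = Z,  H_1 = 0,  H_2 = 0,  H_3 = Z.

We work with the vertex ordering v_0 < v_1 < v_2 < v_3 < v_4. The simplices of K, each written with vertices in increasing order, are:

  0-simplices (5): [v_0], [v_1], [v_2], [v_3], [v_4]
  1-simplices (10): [v_0,v_1], [v_0,v_2], [v_0,v_3], [v_0,v_4], [v_1,v_2], [v_1,v_3], [v_1,v_4], [v_2,v_3], [v_2,v_4], [v_3,v_4]
  2-simplices (10): [v_0,v_1,v_2], [v_0,v_1,v_3], [v_0,v_1,v_4], [v_0,v_2,v_3], [v_0,v_2,v_4], [v_0,v_3,v_4], [v_1,v_2,v_3], [v_1,v_2,v_4], [v_1,v_3,v_4], [v_2,v_3,v_4]
  3-simplices (5): [v_0,v_1,v_2,v_3], [v_0,v_1,v_2,v_4], [v_0,v_1,v_3,v_4], [v_0,v_2,v_3,v_4], [v_1,v_2,v_3,v_4]

so the chain groups are C_0 ≅ Z^5, C_1 ≅ Z^10, C_2 ≅ Z^10, C_3 ≅ Z^5.

The boundary map ∂_1: C_1 → C_0 sends each edge [p,q] (with p < q) to q − p. For instance
  ∂[v_0,v_3] = [v_3] − [v_0].
The resulting 5×10 matrix has rank 4, and its Smith normal form has invariant factors (1,1,1,1).

Boundary ∂_2: C_2 → C_1 acts by ∂[p,q,r] = [q,r] − [p,r] + [p,q]. For instance
  ∂[v_0,v_1,v_2] = [v_1,v_2] − [v_0,v_2] + [v_0,v_1],
  ∂[v_0,v_3,v_4] = [v_3,v_4] − [v_0,v_4] + [v_0,v_3].
The 10×10 boundary matrix has rank 6 and Smith normal form diag(1,1,1,1,1,1).

Boundary ∂_3: C_3 → C_2 sends each 3-simplex σ to the alternating sum Σ_i (−1)^i (σ with its i-th vertex removed). For instance
  ∂[v_0,v_1,v_2,v_3] = [v_1,v_2,v_3] − [v_0,v_2,v_3] + [v_0,v_1,v_3] − [v_0,v_1,v_2],
  ∂[v_0,v_2,v_3,v_4] = [v_2,v_3,v_4] − [v_0,v_3,v_4] + [v_0,v_2,v_4] − [v_0,v_2,v_3].
This gives a 10×5 integer matrix of rank 4; reducing to Smith normal form yields diagonal entries (1,1,1,1).

Reading off H_k = ker ∂_k / im ∂_{k+1}:

  H_0: rank C_0 − rank ∂_1 = 5 − 4 = 1, and the invariant factors of ∂_1 are all 1, so H_0 ≅ Z.
  H_1: rank ker ∂_1 − rank ∂_2 = (10 − 4) − 6 = 0, and the invariant factors of ∂_2 are all 1, so H_1 ≅ 0.
  H_2: rank ker ∂_2 − rank ∂_3 = (10 − 6) − 4 = 0, and the invariant factors of ∂_3 are all 1, so H_2 ≅ 0.
  H_3: rank ker ∂_3 − rank ∂_4 = (5 − 4) − 0 = 1, and there is no ∂_4, so H_3 ≅ Z.

As a check, the Euler characteristic is 5 − 10 + 10 − 5 = 0, which agrees with 1 − 0 + 0 − 1 = 0.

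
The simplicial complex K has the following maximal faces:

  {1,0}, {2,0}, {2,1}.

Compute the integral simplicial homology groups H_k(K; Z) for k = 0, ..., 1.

Order the vertices as 0 < 1 < 2. Listing each simplex with vertices in this order, K has dimension 1 with simplices:

  0-simplices (3): [0], [1], [2]
  1-simplices (3): [0,1], [0,2], [1,2]

Hence C_0 ≅ Z^3, C_1 ≅ Z^3.

The boundary map ∂_1: C_1 → C_0 is given by ∂[p,q] = [q] − [p].
The resulting 3×3 matrix has rank 2, and its Smith normal form has invariant factors (1,1).

Computing H_k = (kernel of ∂_k) / (image of ∂_{k+1}):

  H_0: rank C_0 − rank ∂_1 = 3 − 2 = 1, and the invariant factors of ∂_1 are all 1, so H_0 = Z.
  H_1: rank ker ∂_1 − rank ∂_2 = (3 − 2) − 0 = 1, and there is no ∂_2, so H_1 = Z.

As a check, the Euler characteristic is 3 − 3 = 0, which agrees with 1 − 1 = 0.
(K is a triangulation of the circle S^1.)

H_0 ≅ Z,  H_1 ≅ Z.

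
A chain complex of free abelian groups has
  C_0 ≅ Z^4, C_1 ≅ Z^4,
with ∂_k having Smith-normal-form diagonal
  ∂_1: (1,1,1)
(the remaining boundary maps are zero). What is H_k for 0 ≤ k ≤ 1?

H_0: b_0 = 4 − 0 − 3 = 1; torsion from ∂_1 factors > 1: none. So H_0 ≅ Z.
H_1: b_1 = 4 − 3 − 0 = 1; torsion from ∂_2 factors > 1: none. So H_1 ≅ Z.

H_0 ≅ Z,  H_1 ≅ Z.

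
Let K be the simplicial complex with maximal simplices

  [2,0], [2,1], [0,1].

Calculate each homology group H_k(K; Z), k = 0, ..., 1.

H_0 = Z,  H_1 = Z.

Order the vertices as 0 < 1 < 2. Listing each simplex with vertices in this order, K has dimension 1 with simplices:

  0-simplices (3): [0], [1], [2]
  1-simplices (3): [0,1], [0,2], [1,2]

Hence C_0 ≅ Z^3, C_1 ≅ Z^3.

∂_1: C_1 → C_0 sends each edge [p,q] (with p < q) to q − p. For instance
  ∂[0,2] = [2] − [0].
This gives a 3×3 integer matrix of rank 2; reducing to Smith normal form yields diagonal entries (1,1).

From H_k ≅ ker(∂_k) / im(∂_{k+1}) we obtain:

  H_0: rank C_0 − rank ∂_1 = 3 − 2 = 1, and the invariant factors of ∂_1 are all 1, so H_0 = Z.
  H_1: rank ker ∂_1 − rank ∂_2 = (3 − 2) − 0 = 1, and there is no ∂_2, so H_1 = Z.

As a check, the Euler characteristic is 3 − 3 = 0, which agrees with 1 − 1 = 0.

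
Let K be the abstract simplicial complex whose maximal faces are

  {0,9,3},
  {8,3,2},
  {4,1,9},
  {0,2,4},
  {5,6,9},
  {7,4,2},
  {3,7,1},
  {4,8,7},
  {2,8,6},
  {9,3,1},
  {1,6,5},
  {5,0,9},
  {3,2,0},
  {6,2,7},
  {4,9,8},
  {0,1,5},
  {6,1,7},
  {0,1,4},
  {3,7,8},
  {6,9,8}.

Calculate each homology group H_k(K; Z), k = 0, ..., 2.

H_0 = Z,  H_1 = Z ⊕ Z/2,  H_2 = 0.

Order the vertices as 0 < 1 < 2 < 3 < 4 < 5 < 6 < 7 < 8 < 9. Listing each simplex with vertices in this order, K has dimension 2 with simplices:

  0-simplices (10): [0], [1], [2], [3], [4], [5], [6], [7], [8], [9]
  1-simplices (30): (30 of them)
  2-simplices (20): (20 of them)

Hence C_0 ≅ Z^10, C_1 ≅ Z^30, C_2 ≅ Z^20.

Boundary ∂_1: C_1 → C_0 maps an edge to its endpoints' difference, ∂[p,q] = q − p.
The resulting 10×30 matrix has rank 9, and its Smith normal form has invariant factors (1,1,1,1,1,1,1,1,1).

Boundary ∂_2: C_2 → C_1 maps a triangle to the signed sum of its edges. For instance
  ∂[1,5,6] = [5,6] − [1,6] + [1,5],
  ∂[1,3,7] = [3,7] − [1,7] + [1,3].
The resulting 30×20 matrix has rank 20, and its Smith normal form has invariant factors (1,1,1,1,1,1,1,1,1,1,1,1,1,1,1,1,1,1,1,2).

Reading off H_k = ker ∂_k / im ∂_{k+1}:

  H_0: rank C_0 − rank ∂_1 = 10 − 9 = 1, and the invariant factors of ∂_1 are all 1, so H_0 = Z.
  H_1: rank ker ∂_1 − rank ∂_2 = (30 − 9) − 20 = 1, and ∂_2 has invariant factor 2 > 1, so H_1 = Z ⊕ Z/2.
  H_2: rank ker ∂_2 − rank ∂_3 = (20 − 20) − 0 = 0, and there is no ∂_3, so H_2 = 0.

As a check, the Euler characteristic is 10 − 30 + 20 = 0, which agrees with 1 − 1 + 0 = 0.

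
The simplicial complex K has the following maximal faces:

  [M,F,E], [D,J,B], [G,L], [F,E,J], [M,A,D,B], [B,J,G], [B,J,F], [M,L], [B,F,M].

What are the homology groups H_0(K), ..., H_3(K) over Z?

H_0 = Z,  H_1 = Z,  H_2 = 0,  H_3 = 0.

Fix the vertex order A < B < D < E < F < G < J < L < M and write every simplex with vertices in increasing order. Then dim K = 3 and the simplices of K are:

  0-simplices (9): A, B, D, E, F, G, J, L, M
  1-simplices (18): AB, AD, AM, BD, BF, BG, BJ, BM, DJ, DM, EF, EJ, EM, FJ, FM, GJ, GL, LM
  2-simplices (10): ABD, ABM, ADM, BDJ, BDM, BFJ, BFM, BGJ, EFJ, EFM
  3-simplices (1): ABDM

giving chain groups C_0 ≅ Z^9, C_1 ≅ Z^18, C_2 ≅ Z^10, C_3 ≅ Z^1.

∂_1: C_1 → C_0 is given by ∂[p,q] = [q] − [p]. For instance
  ∂FM = M − F.
This gives a 9×18 integer matrix of rank 8; reducing to Smith normal form yields diagonal entries (1,1,1,1,1,1,1,1).

∂_2: C_2 → C_1 acts by ∂[p,q,r] = [q,r] − [p,r] + [p,q]. For instance
  ∂EFM = FM − EM + EF,
  ∂ABD = BD − AD + AB.
This gives a 18×10 integer matrix of rank 9; reducing to Smith normal form yields diagonal entries (1,1,1,1,1,1,1,1,1).

∂_3: C_3 → C_2 sends each 3-simplex σ to the alternating sum Σ_i (−1)^i (σ with its i-th vertex removed). For instance
  ∂ABDM = BDM − ADM + ABM − ABD.
As a 10×1 matrix over Z this has rank 1, with invariant factors (1).

From H_k ≅ ker(∂_k) / im(∂_{k+1}) we obtain:

  H_0: rank C_0 − rank ∂_1 = 9 − 8 = 1, and the invariant factors of ∂_1 are all 1, so H_0 ≅ Z.
  H_1: rank ker ∂_1 − rank ∂_2 = (18 − 8) − 9 = 1, and the invariant factors of ∂_2 are all 1, so H_1 ≅ Z.
  H_2: rank ker ∂_2 − rank ∂_3 = (10 − 9) − 1 = 0, and the invariant factors of ∂_3 are all 1, so H_2 ≅ 0.
  H_3: rank ker ∂_3 − rank ∂_4 = (1 − 1) − 0 = 0, and there is no ∂_4, so H_3 ≅ 0.

As a check, the Euler characteristic is 9 − 18 + 10 − 1 = 0, which agrees with 1 − 1 + 0 − 0 = 0.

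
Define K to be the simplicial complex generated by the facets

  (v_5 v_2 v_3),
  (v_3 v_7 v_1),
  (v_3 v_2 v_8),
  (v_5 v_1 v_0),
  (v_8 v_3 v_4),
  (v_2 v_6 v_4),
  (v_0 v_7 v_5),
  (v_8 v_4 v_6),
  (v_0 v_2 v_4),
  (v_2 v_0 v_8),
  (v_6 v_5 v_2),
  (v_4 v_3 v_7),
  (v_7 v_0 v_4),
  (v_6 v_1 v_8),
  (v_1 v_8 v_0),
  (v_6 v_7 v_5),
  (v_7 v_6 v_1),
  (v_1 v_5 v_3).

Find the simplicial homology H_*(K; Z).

Take the total order v_0 < v_1 < v_2 < v_3 < v_4 < v_5 < v_6 < v_7 < v_8 on the vertex set. Then K (dimension 2) consists of the simplices:

  0-simplices (9): [v_0], [v_1], [v_2], [v_3], [v_4], [v_5], [v_6], [v_7], [v_8]
  1-simplices (27): (27 of them)
  2-simplices (18): (18 of them)

so the chain groups are C_0 ≅ Z^9, C_1 ≅ Z^27, C_2 ≅ Z^18.

The boundary map ∂_1: C_1 → C_0 is given by ∂[p,q] = [q] − [p]. For instance
  ∂[v_0,v_2] = [v_2] − [v_0].
This gives a 9×27 integer matrix of rank 8; reducing to Smith normal form yields diagonal entries (1,1,1,1,1,1,1,1).

Boundary ∂_2: C_2 → C_1 maps a triangle to the signed sum of its edges. For instance
  ∂[v_1,v_3,v_7] = [v_3,v_7] − [v_1,v_7] + [v_1,v_3],
  ∂[v_0,v_5,v_7] = [v_5,v_7] − [v_0,v_7] + [v_0,v_5].
This gives a 27×18 integer matrix of rank 18; reducing to Smith normal form yields diagonal entries (1,1,1,1,1,1,1,1,1,1,1,1,1,1,1,1,1,2).

Reading off H_k = ker ∂_k / im ∂_{k+1}:

  H_0: rank C_0 − rank ∂_1 = 9 − 8 = 1, and the invariant factors of ∂_1 are all 1, so H_0 = Z.
  H_1: rank ker ∂_1 − rank ∂_2 = (27 − 8) − 18 = 1, and ∂_2 has invariant factor 2 > 1, so H_1 = Z × Z/2.
  H_2: rank ker ∂_2 − rank ∂_3 = (18 − 18) − 0 = 0, and there is no ∂_3, so H_2 = 0.

H_0 = Z,  H_1 = Z × Z/2,  H_2 = 0.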